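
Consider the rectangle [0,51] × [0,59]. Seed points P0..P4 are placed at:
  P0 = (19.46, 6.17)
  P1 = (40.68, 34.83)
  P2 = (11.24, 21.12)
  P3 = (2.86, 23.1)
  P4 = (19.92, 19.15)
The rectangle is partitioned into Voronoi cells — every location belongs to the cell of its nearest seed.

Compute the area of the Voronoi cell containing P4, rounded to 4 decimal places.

Area of P4's cell: 385.4804

1. box [0,51]×[0,59]: [(0, 0) (51, 0) (51, 59) (0, 59)]
2. ⊥bis P4·P0 via (19.69,12.66): [(0, 13.3578) (51, 11.5504) (51, 59) (0, 59)]  |A|=2373.841
3. ⊥bis P4·P1 via (30.3,26.99): [(0, 13.3578) (41.7129, 11.8795) (6.1229, 59) (0, 59)]  |A|=1096.1915
4. ⊥bis P4·P2 via (15.58,20.135): [(13.9298, 12.8641) (41.7129, 11.8795) (20.1775, 40.392)]  |A|=385.4804
5. ⊥bis P4·P3 via (11.39,21.125): [(13.9298, 12.8641) (41.7129, 11.8795) (20.1775, 40.392)]  |A|=385.4804
6. canonical 3-gon: [(13.9298, 12.8641) (41.7129, 11.8795) (20.1775, 40.392)]
7. shoelace: 385.4804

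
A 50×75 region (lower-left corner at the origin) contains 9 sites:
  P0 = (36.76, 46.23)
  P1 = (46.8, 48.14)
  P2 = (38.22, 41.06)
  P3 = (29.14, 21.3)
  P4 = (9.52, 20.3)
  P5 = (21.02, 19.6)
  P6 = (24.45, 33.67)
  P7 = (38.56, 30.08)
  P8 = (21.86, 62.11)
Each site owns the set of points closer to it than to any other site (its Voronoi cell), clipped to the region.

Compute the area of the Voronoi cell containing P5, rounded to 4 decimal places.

1. box [0,50]×[0,75]: [(0, 0) (50, 0) (50, 75) (0, 75)]
2. ⊥bis P5·P0 via (28.89,32.915): [(0, 49.9908) (0, 0) (50, 0) (50, 20.4377)]  |A|=1760.7117
3. ⊥bis P5·P1 via (33.91,33.87): [(46.4716, 22.5231) (0, 49.9908) (0, 0) (50, 0) (50, 19.336)]  |A|=1758.7682
4. ⊥bis P5·P2 via (29.62,30.33): [(19.386, 38.5325) (0, 49.9908) (0, 0) (50, 0) (50, 13.9956)]  |A|=1662.1032
5. ⊥bis P5·P3 via (25.08,20.45): [(21.679, 36.6946) (19.386, 38.5325) (0, 49.9908) (0, 0) (29.3614, 0)]  |A|=1085.2559
6. ⊥bis P5·P4 via (15.27,19.95): [(21.679, 36.6946) (19.386, 38.5325) (16.5048, 40.2354) (14.0557, 0) (29.3614, 0)]  |A|=389.9449
7. ⊥bis P5·P6 via (22.735,26.635): [(23.8416, 26.3652) (15.7801, 28.3305) (14.0557, 0) (29.3614, 0)]  |A|=317.657
8. ⊥bis P5·P7 via (29.79,24.84): [(23.8416, 26.3652) (15.7801, 28.3305) (14.0557, 0) (29.3614, 0)]  |A|=317.657
9. ⊥bis P5·P8 via (21.44,40.855): [(23.8416, 26.3652) (15.7801, 28.3305) (14.0557, 0) (29.3614, 0)]  |A|=317.657
10. canonical 4-gon: [(23.8416, 26.3652) (15.7801, 28.3305) (14.0557, 0) (29.3614, 0)]
11. shoelace: 317.657

Area of P5's cell: 317.6570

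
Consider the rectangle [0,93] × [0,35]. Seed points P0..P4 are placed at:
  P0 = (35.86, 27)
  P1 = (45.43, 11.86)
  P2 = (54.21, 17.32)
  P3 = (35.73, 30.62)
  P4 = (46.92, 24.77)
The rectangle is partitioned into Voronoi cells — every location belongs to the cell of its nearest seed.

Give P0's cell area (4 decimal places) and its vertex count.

1. box [0,93]×[0,35]: [(0, 0) (93, 0) (93, 35) (0, 35)]
2. ⊥bis P0·P1 via (40.645,19.43): [(0, 0) (9.9062, 0) (65.2772, 35) (0, 35)]  |A|=1315.7091
3. ⊥bis P0·P2 via (45.035,22.16): [(0, 0) (9.9062, 0) (45.0706, 22.2274) (51.8084, 35) (0, 35)]  |A|=1229.6932
4. ⊥bis P0·P3 via (35.795,28.81): [(0, 27.5245) (0, 0) (9.9062, 0) (45.0706, 22.2274) (48.7892, 29.2766)]  |A|=899.0736
5. ⊥bis P0·P4 via (41.39,25.885): [(42.0249, 29.0337) (0, 27.5245) (0, 0) (9.9062, 0) (40.0072, 19.0269)]  |A|=853.5784
6. canonical 5-gon: [(42.0249, 29.0337) (0, 27.5245) (0, 0) (9.9062, 0) (40.0072, 19.0269)]
7. shoelace: 853.5784

Area of P0's cell: 853.5784 (5 vertices)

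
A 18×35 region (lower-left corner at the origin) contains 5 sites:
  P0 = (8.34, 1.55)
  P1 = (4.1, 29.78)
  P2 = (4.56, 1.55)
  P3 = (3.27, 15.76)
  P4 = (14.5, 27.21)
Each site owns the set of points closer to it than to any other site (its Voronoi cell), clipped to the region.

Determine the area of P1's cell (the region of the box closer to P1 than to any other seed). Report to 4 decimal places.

Area of P1's cell: 115.0304

1. box [0,18]×[0,35]: [(0, 0) (18, 0) (18, 35) (0, 35)]
2. ⊥bis P1·P0 via (6.22,15.665): [(0, 14.7308) (18, 17.4343) (18, 35) (0, 35)]  |A|=340.5143
3. ⊥bis P1·P2 via (4.33,15.665): [(0, 15.5944) (6.45, 15.6995) (18, 17.4343) (18, 35) (0, 35)]  |A|=337.729
4. ⊥bis P1·P3 via (3.685,22.77): [(0, 22.9882) (18, 21.9225) (18, 35) (0, 35)]  |A|=225.8038
5. ⊥bis P1·P4 via (9.3,28.495): [(0, 22.9882) (7.8247, 22.5249) (10.9075, 35) (0, 35)]  |A|=115.0304
6. canonical 4-gon: [(0, 22.9882) (7.8247, 22.5249) (10.9075, 35) (0, 35)]
7. shoelace: 115.0304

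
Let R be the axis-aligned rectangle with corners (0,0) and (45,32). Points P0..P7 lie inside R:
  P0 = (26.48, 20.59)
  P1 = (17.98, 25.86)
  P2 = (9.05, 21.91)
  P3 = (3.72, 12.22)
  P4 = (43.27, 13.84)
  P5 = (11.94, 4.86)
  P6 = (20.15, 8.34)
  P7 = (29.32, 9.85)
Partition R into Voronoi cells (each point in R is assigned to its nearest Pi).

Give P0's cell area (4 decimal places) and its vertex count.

1. box [0,45]×[0,32]: [(0, 0) (45, 0) (45, 32) (0, 32)]
2. ⊥bis P0·P1 via (22.23,23.225): [(7.8305, 0) (45, 0) (45, 32) (27.6705, 32)]  |A|=871.984
3. ⊥bis P0·P2 via (17.765,21.25): [(17.3141, 15.2961) (16.1557, 0) (45, 0) (45, 32) (27.6705, 32)]  |A|=808.3123
4. ⊥bis P0·P3 via (15.1,16.405): [(17.3141, 15.2961) (17.0056, 11.2231) (21.1329, 0) (45, 0) (45, 32) (27.6705, 32)]  |A|=780.3822
5. ⊥bis P0·P4 via (34.875,17.215): [(17.3141, 15.2961) (17.0056, 11.2231) (21.1329, 0) (27.9541, 0) (40.8189, 32) (27.6705, 32)]  |A|=440.7515
6. ⊥bis P0·P5 via (19.21,12.725): [(17.3141, 15.2961) (17.2562, 14.531) (29.3148, 3.3846) (40.8189, 32) (27.6705, 32)]  |A|=354.9694
7. ⊥bis P0·P6 via (23.315,14.465): [(18.3799, 17.0151) (31.9712, 9.992) (40.8189, 32) (27.6705, 32)]  |A|=279.1414
8. ⊥bis P0·P7 via (27.9,15.22): [(18.3799, 17.0151) (23.9006, 14.1624) (34.8073, 17.0465) (40.8189, 32) (27.6705, 32)]  |A|=244.7607
9. canonical 5-gon: [(18.3799, 17.0151) (23.9006, 14.1624) (34.8073, 17.0465) (40.8189, 32) (27.6705, 32)]
10. shoelace: 244.7607

Area of P0's cell: 244.7607 (5 vertices)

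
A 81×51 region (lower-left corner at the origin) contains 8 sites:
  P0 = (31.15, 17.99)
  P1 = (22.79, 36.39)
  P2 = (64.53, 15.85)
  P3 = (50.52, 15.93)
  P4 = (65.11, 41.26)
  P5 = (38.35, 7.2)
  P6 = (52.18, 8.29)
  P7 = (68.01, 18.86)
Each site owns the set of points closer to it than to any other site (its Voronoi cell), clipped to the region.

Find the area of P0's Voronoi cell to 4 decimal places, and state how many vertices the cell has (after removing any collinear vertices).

Area of P0's cell: 796.1345 (5 vertices)

1. box [0,81]×[0,51]: [(0, 0) (81, 0) (81, 51) (0, 51)]
2. ⊥bis P0·P1 via (26.97,27.19): [(0, 14.9362) (0, 0) (81, 0) (81, 51) (79.3748, 51)]  |A|=2699.7234
3. ⊥bis P0·P2 via (47.84,16.92): [(49.1443, 37.2649) (0, 14.9362) (0, 0) (46.7553, 0)]  |A|=1238.1794
4. ⊥bis P0·P3 via (40.835,16.96): [(42.6822, 34.3288) (0, 14.9362) (0, 0) (39.0313, 0)]  |A|=988.7043
5. ⊥bis P0·P4 via (48.13,29.625): [(42.6822, 34.3288) (0, 14.9362) (0, 0) (39.0313, 0)]  |A|=988.7043
6. ⊥bis P0·P5 via (34.75,12.595): [(40.8001, 16.6322) (42.6822, 34.3288) (0, 14.9362) (0, 0) (15.875, 0)]  |A|=796.1345
7. ⊥bis P0·P6 via (41.665,13.14): [(40.8001, 16.6322) (42.6822, 34.3288) (0, 14.9362) (0, 0) (15.875, 0)]  |A|=796.1345
8. ⊥bis P0·P7 via (49.58,18.425): [(40.8001, 16.6322) (42.6822, 34.3288) (0, 14.9362) (0, 0) (15.875, 0)]  |A|=796.1345
9. canonical 5-gon: [(40.8001, 16.6322) (42.6822, 34.3288) (0, 14.9362) (0, 0) (15.875, 0)]
10. shoelace: 796.1345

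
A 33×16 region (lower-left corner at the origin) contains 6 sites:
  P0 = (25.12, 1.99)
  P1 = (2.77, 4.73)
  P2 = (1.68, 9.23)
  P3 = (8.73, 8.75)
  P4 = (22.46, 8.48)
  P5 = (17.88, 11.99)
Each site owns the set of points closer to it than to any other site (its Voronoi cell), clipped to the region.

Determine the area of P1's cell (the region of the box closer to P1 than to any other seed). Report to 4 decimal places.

1. box [0,33]×[0,16]: [(0, 0) (33, 0) (33, 16) (0, 16)]
2. ⊥bis P1·P0 via (13.945,3.36): [(0, 0) (13.5331, 0) (15.4946, 16) (0, 16)]  |A|=232.2215
3. ⊥bis P1·P2 via (2.225,6.98): [(0, 6.4411) (0, 0) (13.5331, 0) (14.7611, 10.0165)]  |A|=115.3155
4. ⊥bis P1·P3 via (5.75,6.74): [(5.1158, 7.6802) (0, 6.4411) (0, 0) (10.2961, 0)]  |A|=56.0138
5. ⊥bis P1·P4 via (12.615,6.605): [(5.1158, 7.6802) (0, 6.4411) (0, 0) (10.2961, 0)]  |A|=56.0138
6. ⊥bis P1·P5 via (10.325,8.36): [(5.1158, 7.6802) (0, 6.4411) (0, 0) (10.2961, 0)]  |A|=56.0138
7. canonical 4-gon: [(5.1158, 7.6802) (0, 6.4411) (0, 0) (10.2961, 0)]
8. shoelace: 56.0138

Area of P1's cell: 56.0138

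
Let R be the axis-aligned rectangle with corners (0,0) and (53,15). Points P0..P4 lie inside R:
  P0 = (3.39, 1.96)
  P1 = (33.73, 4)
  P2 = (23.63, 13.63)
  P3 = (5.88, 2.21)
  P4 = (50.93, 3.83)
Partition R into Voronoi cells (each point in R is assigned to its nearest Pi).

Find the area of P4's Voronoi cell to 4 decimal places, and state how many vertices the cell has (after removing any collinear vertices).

1. box [0,53]×[0,15]: [(0, 0) (53, 0) (53, 15) (0, 15)]
2. ⊥bis P4·P0 via (27.16,2.895): [(27.2739, 0) (53, 0) (53, 15) (26.6838, 15)]  |A|=390.3171
3. ⊥bis P4·P1 via (42.33,3.915): [(42.2913, 0) (53, 0) (53, 15) (42.4396, 15)]  |A|=159.5185
4. ⊥bis P4·P2 via (37.28,8.73): [(42.2913, 0) (53, 0) (53, 15) (42.4396, 15)]  |A|=159.5185
5. ⊥bis P4·P3 via (28.405,3.02): [(42.2913, 0) (53, 0) (53, 15) (42.4396, 15)]  |A|=159.5185
6. canonical 4-gon: [(42.2913, 0) (53, 0) (53, 15) (42.4396, 15)]
7. shoelace: 159.5185

Area of P4's cell: 159.5185 (4 vertices)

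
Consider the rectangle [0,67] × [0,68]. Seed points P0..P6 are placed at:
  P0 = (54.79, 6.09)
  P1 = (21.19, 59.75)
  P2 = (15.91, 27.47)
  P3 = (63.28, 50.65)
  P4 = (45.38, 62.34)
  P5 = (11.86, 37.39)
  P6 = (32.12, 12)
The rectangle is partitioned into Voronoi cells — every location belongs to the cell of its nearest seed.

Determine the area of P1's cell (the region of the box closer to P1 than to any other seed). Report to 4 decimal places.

Area of P1's cell: 666.9494

1. box [0,67]×[0,68]: [(0, 0) (67, 0) (67, 68) (0, 68)]
2. ⊥bis P1·P0 via (37.99,32.92): [(0, 9.132) (67, 51.085) (67, 68) (0, 68)]  |A|=2538.7291
3. ⊥bis P1·P2 via (18.55,43.61): [(0, 46.6442) (47.4998, 38.8747) (67, 51.085) (67, 68) (0, 68)]  |A|=1647.8178
4. ⊥bis P1·P3 via (42.235,55.2): [(0, 46.6442) (39.0058, 40.2641) (45.0024, 68) (0, 68)]  |A|=1040.5918
5. ⊥bis P1·P4 via (33.285,61.045): [(0, 46.6442) (35.4477, 40.8461) (32.5403, 68) (0, 68)]  |A|=820.3058
6. ⊥bis P1·P5 via (16.525,48.57): [(0, 55.4653) (34.7705, 40.9568) (35.4477, 40.8461) (32.5403, 68) (0, 68)]  |A|=666.9494
7. ⊥bis P1·P6 via (26.655,35.875): [(0, 55.4653) (34.7705, 40.9568) (35.4477, 40.8461) (32.5403, 68) (0, 68)]  |A|=666.9494
8. canonical 5-gon: [(0, 55.4653) (34.7705, 40.9568) (35.4477, 40.8461) (32.5403, 68) (0, 68)]
9. shoelace: 666.9494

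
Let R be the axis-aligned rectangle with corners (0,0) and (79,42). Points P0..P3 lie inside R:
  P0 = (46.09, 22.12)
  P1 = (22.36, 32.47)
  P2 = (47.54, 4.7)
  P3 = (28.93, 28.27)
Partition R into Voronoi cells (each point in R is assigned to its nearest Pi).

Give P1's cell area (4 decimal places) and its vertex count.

1. box [0,79]×[0,42]: [(0, 0) (79, 0) (79, 42) (0, 42)]
2. ⊥bis P1·P0 via (34.225,27.295): [(0, 0) (22.3201, 0) (40.6387, 42) (0, 42)]  |A|=1322.1345
3. ⊥bis P1·P2 via (34.95,18.585): [(0, 0) (14.4534, 0) (27.4665, 11.7995) (40.6387, 42) (0, 42)]  |A|=1275.7228
4. ⊥bis P1·P3 via (25.645,30.37): [(0, 0) (6.2304, 0) (33.0797, 42) (0, 42)]  |A|=825.5119
5. canonical 4-gon: [(0, 0) (6.2304, 0) (33.0797, 42) (0, 42)]
6. shoelace: 825.5119

Area of P1's cell: 825.5119 (4 vertices)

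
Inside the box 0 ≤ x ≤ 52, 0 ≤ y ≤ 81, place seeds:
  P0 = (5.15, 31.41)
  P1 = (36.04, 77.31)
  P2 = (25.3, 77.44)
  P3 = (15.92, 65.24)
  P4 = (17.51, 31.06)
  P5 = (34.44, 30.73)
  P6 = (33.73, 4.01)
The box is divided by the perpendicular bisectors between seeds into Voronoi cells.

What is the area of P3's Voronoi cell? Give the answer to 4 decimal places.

1. box [0,52]×[0,81]: [(0, 0) (52, 0) (52, 81) (0, 81)]
2. ⊥bis P3·P0 via (10.535,48.325): [(0, 51.6789) (52, 35.1243) (52, 81) (0, 81)]  |A|=1955.1159
3. ⊥bis P3·P1 via (25.98,71.275): [(0, 51.6789) (46.6439, 36.8295) (20.146, 81) (0, 81)]  |A|=1128.7538
4. ⊥bis P3·P2 via (20.61,71.34): [(0, 51.6789) (46.6439, 36.8295) (30.5049, 63.7323) (8.0458, 81) (0, 81)]  |A|=1024.283
5. ⊥bis P3·P4 via (16.715,48.15): [(0, 51.6789) (11.8025, 47.9215) (39.2245, 49.1971) (30.5049, 63.7323) (8.0458, 81) (0, 81)]  |A|=849.9785
6. ⊥bis P3·P5 via (25.18,47.985): [(0, 51.6789) (11.8025, 47.9215) (26.32, 48.5968) (36.3542, 53.9817) (30.5049, 63.7323) (8.0458, 81) (0, 81)]  |A|=818.2454
7. ⊥bis P3·P6 via (24.825,34.625): [(0, 51.6789) (11.8025, 47.9215) (26.32, 48.5968) (36.3542, 53.9817) (30.5049, 63.7323) (8.0458, 81) (0, 81)]  |A|=818.2454
8. canonical 7-gon: [(0, 51.6789) (11.8025, 47.9215) (26.32, 48.5968) (36.3542, 53.9817) (30.5049, 63.7323) (8.0458, 81) (0, 81)]
9. shoelace: 818.2454

Area of P3's cell: 818.2454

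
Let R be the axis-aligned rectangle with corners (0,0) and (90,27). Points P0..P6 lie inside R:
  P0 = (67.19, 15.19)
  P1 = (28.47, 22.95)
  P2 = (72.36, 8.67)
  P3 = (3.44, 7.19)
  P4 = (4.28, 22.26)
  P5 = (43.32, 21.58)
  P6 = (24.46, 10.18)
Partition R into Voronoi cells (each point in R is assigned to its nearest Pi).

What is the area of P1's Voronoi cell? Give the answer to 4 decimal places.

1. box [0,90]×[0,27]: [(0, 0) (90, 0) (90, 27) (0, 27)]
2. ⊥bis P1·P0 via (47.83,19.07): [(0, 0) (44.0081, 0) (49.4193, 27) (0, 27)]  |A|=1261.2699
3. ⊥bis P1·P2 via (50.415,15.81): [(0, 0) (44.0081, 0) (49.4193, 27) (0, 27)]  |A|=1261.2699
4. ⊥bis P1·P3 via (15.955,15.07): [(25.4437, 0) (44.0081, 0) (49.4193, 27) (8.4433, 27)]  |A|=803.7942
5. ⊥bis P1·P4 via (16.375,22.605): [(16.6201, 14.0138) (25.4437, 0) (44.0081, 0) (49.4193, 27) (16.2496, 27)]  |A|=753.107
6. ⊥bis P1·P5 via (35.895,22.265): [(16.6201, 14.0138) (25.4437, 0) (33.8409, 0) (36.3318, 27) (16.2496, 27)]  |A|=439.1693
7. ⊥bis P1·P6 via (26.465,16.565): [(16.4576, 19.7075) (35.1185, 13.8477) (36.3318, 27) (16.2496, 27)]  |A|=199.4965
8. canonical 4-gon: [(16.4576, 19.7075) (35.1185, 13.8477) (36.3318, 27) (16.2496, 27)]
9. shoelace: 199.4965

Area of P1's cell: 199.4965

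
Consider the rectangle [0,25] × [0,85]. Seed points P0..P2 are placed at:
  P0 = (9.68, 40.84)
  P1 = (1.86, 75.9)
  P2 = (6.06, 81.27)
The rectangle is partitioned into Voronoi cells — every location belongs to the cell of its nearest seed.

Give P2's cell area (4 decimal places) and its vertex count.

1. box [0,25]×[0,85]: [(0, 0) (25, 0) (25, 85) (0, 85)]
2. ⊥bis P2·P0 via (7.87,61.055): [(0, 60.3503) (25, 62.5888) (25, 85) (0, 85)]  |A|=588.261
3. ⊥bis P2·P1 via (3.96,78.585): [(0, 81.6822) (24.4727, 62.5416) (25, 62.5888) (25, 85) (0, 85)]  |A|=327.2371
4. canonical 5-gon: [(0, 81.6822) (24.4727, 62.5416) (25, 62.5888) (25, 85) (0, 85)]
5. shoelace: 327.2371

Area of P2's cell: 327.2371 (5 vertices)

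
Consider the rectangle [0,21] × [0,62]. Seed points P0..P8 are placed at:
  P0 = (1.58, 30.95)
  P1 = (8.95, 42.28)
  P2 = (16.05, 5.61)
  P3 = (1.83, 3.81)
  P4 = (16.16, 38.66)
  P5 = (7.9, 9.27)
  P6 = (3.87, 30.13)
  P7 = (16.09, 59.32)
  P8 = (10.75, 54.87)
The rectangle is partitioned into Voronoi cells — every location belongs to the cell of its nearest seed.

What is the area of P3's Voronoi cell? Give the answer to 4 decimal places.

1. box [0,21]×[0,62]: [(0, 0) (21, 0) (21, 62) (0, 62)]
2. ⊥bis P3·P0 via (1.705,17.38): [(0, 17.3643) (0, 0) (21, 0) (21, 17.5577)]  |A|=366.6813
3. ⊥bis P3·P1 via (5.39,23.045): [(0, 17.3643) (0, 0) (21, 0) (21, 17.5577)]  |A|=366.6813
4. ⊥bis P3·P2 via (8.94,4.71): [(7.3296, 17.4318) (0, 17.3643) (0, 0) (9.5362, 0)]  |A|=146.7537
5. ⊥bis P3·P4 via (8.995,21.235): [(7.3296, 17.4318) (0, 17.3643) (0, 0) (9.5362, 0)]  |A|=146.7537
6. ⊥bis P3·P5 via (4.865,6.54): [(9.3378, 1.5675) (0, 11.9485) (0, 0) (9.5362, 0)]  |A|=63.2604
7. ⊥bis P3·P6 via (2.85,16.97): [(9.3378, 1.5675) (0, 11.9485) (0, 0) (9.5362, 0)]  |A|=63.2604
8. ⊥bis P3·P7 via (8.96,31.565): [(9.3378, 1.5675) (0, 11.9485) (0, 0) (9.5362, 0)]  |A|=63.2604
9. ⊥bis P3·P8 via (6.29,29.34): [(9.3378, 1.5675) (0, 11.9485) (0, 0) (9.5362, 0)]  |A|=63.2604
10. canonical 4-gon: [(9.3378, 1.5675) (0, 11.9485) (0, 0) (9.5362, 0)]
11. shoelace: 63.2604

Area of P3's cell: 63.2604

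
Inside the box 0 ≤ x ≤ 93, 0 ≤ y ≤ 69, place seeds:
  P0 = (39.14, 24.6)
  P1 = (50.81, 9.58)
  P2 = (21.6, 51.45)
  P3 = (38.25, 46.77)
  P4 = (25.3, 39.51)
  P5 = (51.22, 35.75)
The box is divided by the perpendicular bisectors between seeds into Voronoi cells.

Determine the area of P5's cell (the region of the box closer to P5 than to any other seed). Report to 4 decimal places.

Area of P5's cell: 1918.6400

1. box [0,93]×[0,69]: [(0, 0) (93, 0) (93, 69) (0, 69)]
2. ⊥bis P5·P0 via (45.18,30.175): [(73.0319, 0) (93, 0) (93, 69) (9.344, 69)]  |A|=3575.0302
3. ⊥bis P5·P1 via (51.015,22.665): [(52.1279, 22.6476) (93, 22.0072) (93, 69) (9.344, 69)]  |A|=2899.1755
4. ⊥bis P5·P2 via (36.41,43.6): [(35.089, 41.1077) (52.1279, 22.6476) (93, 22.0072) (93, 69) (49.8732, 69)]  |A|=2333.9495
5. ⊥bis P5·P3 via (44.735,41.26): [(40.0442, 35.7392) (52.1279, 22.6476) (93, 22.0072) (93, 69) (68.3044, 69)]  |A|=1918.64
6. ⊥bis P5·P4 via (38.26,37.63): [(40.0442, 35.7392) (52.1279, 22.6476) (93, 22.0072) (93, 69) (68.3044, 69)]  |A|=1918.64
7. canonical 5-gon: [(40.0442, 35.7392) (52.1279, 22.6476) (93, 22.0072) (93, 69) (68.3044, 69)]
8. shoelace: 1918.64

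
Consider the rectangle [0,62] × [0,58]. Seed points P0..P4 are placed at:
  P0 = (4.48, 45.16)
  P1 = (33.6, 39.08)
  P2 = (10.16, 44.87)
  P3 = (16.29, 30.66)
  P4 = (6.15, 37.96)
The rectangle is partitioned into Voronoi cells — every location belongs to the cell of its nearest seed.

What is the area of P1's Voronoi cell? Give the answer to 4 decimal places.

1. box [0,62]×[0,58]: [(0, 0) (62, 0) (62, 58) (0, 58)]
2. ⊥bis P1·P0 via (19.04,42.12): [(10.2457, 0) (62, 0) (62, 58) (22.3556, 58)]  |A|=2650.5618
3. ⊥bis P1·P2 via (21.88,41.975): [(11.5116, 0) (62, 0) (62, 58) (25.8384, 58)]  |A|=2512.8501
4. ⊥bis P1·P3 via (24.945,34.87): [(21.7483, 41.4418) (41.9066, 0) (62, 0) (62, 58) (25.8384, 58)]  |A|=1883.0377
5. ⊥bis P1·P4 via (19.875,38.52): [(21.7483, 41.4418) (41.9066, 0) (62, 0) (62, 58) (25.8384, 58)]  |A|=1883.0377
6. canonical 5-gon: [(21.7483, 41.4418) (41.9066, 0) (62, 0) (62, 58) (25.8384, 58)]
7. shoelace: 1883.0377

Area of P1's cell: 1883.0377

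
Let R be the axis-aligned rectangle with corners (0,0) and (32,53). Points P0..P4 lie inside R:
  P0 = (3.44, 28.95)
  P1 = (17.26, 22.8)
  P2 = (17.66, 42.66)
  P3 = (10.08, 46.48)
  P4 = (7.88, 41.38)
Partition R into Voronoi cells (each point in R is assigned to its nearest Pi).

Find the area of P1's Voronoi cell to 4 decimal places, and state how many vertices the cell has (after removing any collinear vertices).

1. box [0,32]×[0,53]: [(0, 0) (32, 0) (32, 53) (0, 53)]
2. ⊥bis P1·P0 via (10.35,25.875): [(0, 2.617) (0, 0) (32, 0) (32, 53) (22.4208, 53)]  |A|=1131.1853
3. ⊥bis P1·P2 via (17.46,32.73): [(13.4366, 32.811) (0, 2.617) (0, 0) (32, 0) (32, 32.4372)]  |A|=843.6301
4. ⊥bis P1·P3 via (13.67,34.64): [(13.4366, 32.811) (0, 2.617) (0, 0) (32, 0) (32, 32.4372)]  |A|=843.6301
5. ⊥bis P1·P4 via (12.57,32.09): [(13.9767, 32.8002) (13.2738, 32.4453) (0, 2.617) (0, 0) (32, 0) (32, 32.4372)]  |A|=843.5305
6. canonical 6-gon: [(13.9767, 32.8002) (13.2738, 32.4453) (0, 2.617) (0, 0) (32, 0) (32, 32.4372)]
7. shoelace: 843.5305

Area of P1's cell: 843.5305 (6 vertices)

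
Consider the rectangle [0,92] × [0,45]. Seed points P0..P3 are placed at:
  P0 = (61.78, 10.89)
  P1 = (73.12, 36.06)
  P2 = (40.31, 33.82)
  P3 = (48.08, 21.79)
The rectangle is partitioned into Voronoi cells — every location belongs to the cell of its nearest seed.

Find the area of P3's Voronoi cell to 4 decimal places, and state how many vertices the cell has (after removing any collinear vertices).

Area of P3's cell: 908.7277 (4 vertices)

1. box [0,92]×[0,45]: [(0, 0) (92, 0) (92, 45) (0, 45)]
2. ⊥bis P3·P0 via (54.93,16.34): [(0, 0) (41.9296, 0) (77.7325, 45) (0, 45)]  |A|=2692.396
3. ⊥bis P3·P1 via (60.6,28.925): [(0, 0) (41.9296, 0) (62.4125, 25.7446) (51.439, 45) (0, 45)]  |A|=2439.2505
4. ⊥bis P3·P2 via (44.195,27.805): [(1.1456, 0) (41.9296, 0) (62.4125, 25.7446) (56.6528, 35.8513)]  |A|=908.7277
5. canonical 4-gon: [(1.1456, 0) (41.9296, 0) (62.4125, 25.7446) (56.6528, 35.8513)]
6. shoelace: 908.7277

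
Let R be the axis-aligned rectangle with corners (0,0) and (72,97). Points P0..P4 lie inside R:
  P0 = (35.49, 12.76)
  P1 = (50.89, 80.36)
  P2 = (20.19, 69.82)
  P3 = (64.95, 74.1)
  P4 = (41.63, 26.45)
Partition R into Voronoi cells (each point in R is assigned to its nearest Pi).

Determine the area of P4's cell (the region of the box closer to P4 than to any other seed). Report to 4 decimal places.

1. box [0,72]×[0,97]: [(0, 0) (72, 0) (72, 97) (0, 97)]
2. ⊥bis P4·P0 via (38.56,19.605): [(0, 36.8993) (72, 4.6071) (72, 97) (0, 97)]  |A|=5489.772
3. ⊥bis P4·P1 via (46.26,53.405): [(0, 61.351) (0, 36.8993) (72, 4.6071) (72, 48.9837)]  |A|=2477.8203
4. ⊥bis P4·P2 via (30.91,48.135): [(42.7797, 54.0028) (4.2898, 34.9753) (72, 4.6071) (72, 48.9837)]  |A|=1876.9626
5. ⊥bis P4·P3 via (53.29,50.275): [(47.2375, 53.2371) (42.7797, 54.0028) (4.2898, 34.9753) (72, 4.6071) (72, 41.1183)]  |A|=1779.5791
6. canonical 5-gon: [(47.2375, 53.2371) (42.7797, 54.0028) (4.2898, 34.9753) (72, 4.6071) (72, 41.1183)]
7. shoelace: 1779.5791

Area of P4's cell: 1779.5791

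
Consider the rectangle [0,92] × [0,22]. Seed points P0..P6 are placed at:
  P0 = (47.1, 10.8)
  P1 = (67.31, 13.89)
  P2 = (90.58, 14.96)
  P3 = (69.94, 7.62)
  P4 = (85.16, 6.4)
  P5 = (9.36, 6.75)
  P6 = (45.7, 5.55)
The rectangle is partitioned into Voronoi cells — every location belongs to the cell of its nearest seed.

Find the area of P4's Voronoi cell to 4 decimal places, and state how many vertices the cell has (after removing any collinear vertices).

1. box [0,92]×[0,22]: [(0, 0) (92, 0) (92, 22) (0, 22)]
2. ⊥bis P4·P0 via (66.13,8.6): [(65.1358, 0) (92, 0) (92, 22) (67.6791, 22)]  |A|=563.036
3. ⊥bis P4·P1 via (76.235,10.145): [(71.9781, 0) (92, 0) (92, 22) (81.2095, 22)]  |A|=338.9372
4. ⊥bis P4·P2 via (87.87,10.68): [(78.8547, 16.3883) (71.9781, 0) (92, 0) (92, 8.065)]  |A|=217.0705
5. ⊥bis P4·P3 via (77.55,7.01): [(78.8547, 16.3883) (78.1712, 14.7592) (76.9881, 0) (92, 0) (92, 8.065)]  |A|=180.0986
6. ⊥bis P4·P5 via (47.26,6.575): [(78.8547, 16.3883) (78.1712, 14.7592) (76.9881, 0) (92, 0) (92, 8.065)]  |A|=180.0986
7. ⊥bis P4·P6 via (65.43,5.975): [(78.8547, 16.3883) (78.1712, 14.7592) (76.9881, 0) (92, 0) (92, 8.065)]  |A|=180.0986
8. canonical 5-gon: [(78.8547, 16.3883) (78.1712, 14.7592) (76.9881, 0) (92, 0) (92, 8.065)]
9. shoelace: 180.0986

Area of P4's cell: 180.0986 (5 vertices)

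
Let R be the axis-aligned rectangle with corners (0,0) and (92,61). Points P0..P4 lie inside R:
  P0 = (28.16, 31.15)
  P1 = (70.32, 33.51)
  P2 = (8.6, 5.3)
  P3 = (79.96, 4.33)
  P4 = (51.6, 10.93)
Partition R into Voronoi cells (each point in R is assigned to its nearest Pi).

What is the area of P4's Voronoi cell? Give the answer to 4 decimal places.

1. box [0,92]×[0,61]: [(0, 0) (92, 0) (92, 61) (0, 61)]
2. ⊥bis P4·P0 via (39.88,21.04): [(21.7303, 0) (92, 0) (92, 61) (74.3506, 61)]  |A|=2681.5319
3. ⊥bis P4·P1 via (60.96,22.22): [(49.2631, 31.9173) (21.7303, 0) (87.7617, 0)]  |A|=1053.7731
4. ⊥bis P4·P2 via (30.1,8.115): [(49.2631, 31.9173) (29.9195, 9.4933) (31.1625, 0) (87.7617, 0)]  |A|=1009.0015
5. ⊥bis P4·P3 via (65.78,7.63): [(67.8467, 16.5106) (49.2631, 31.9173) (29.9195, 9.4933) (31.1625, 0) (64.0043, 0)]  |A|=812.8779
6. canonical 5-gon: [(67.8467, 16.5106) (49.2631, 31.9173) (29.9195, 9.4933) (31.1625, 0) (64.0043, 0)]
7. shoelace: 812.8779

Area of P4's cell: 812.8779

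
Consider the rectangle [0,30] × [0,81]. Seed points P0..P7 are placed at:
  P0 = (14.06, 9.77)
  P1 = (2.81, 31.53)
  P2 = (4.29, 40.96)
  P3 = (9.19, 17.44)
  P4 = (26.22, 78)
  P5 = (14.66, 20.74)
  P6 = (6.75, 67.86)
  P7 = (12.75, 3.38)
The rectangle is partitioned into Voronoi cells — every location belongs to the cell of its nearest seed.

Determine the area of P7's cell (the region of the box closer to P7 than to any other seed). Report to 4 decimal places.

1. box [0,30]×[0,81]: [(0, 0) (30, 0) (30, 81) (0, 81)]
2. ⊥bis P7·P0 via (13.405,6.575): [(0, 9.3231) (0, 0) (30, 0) (30, 3.1729)]  |A|=187.4404
3. ⊥bis P7·P1 via (7.78,17.455): [(0, 9.3231) (0, 0) (30, 0) (30, 3.1729)]  |A|=187.4404
4. ⊥bis P7·P2 via (8.52,22.17): [(0, 9.3231) (0, 0) (30, 0) (30, 3.1729)]  |A|=187.4404
5. ⊥bis P7·P3 via (10.97,10.41): [(3.6899, 8.5667) (0, 7.6324) (0, 0) (30, 0) (30, 3.1729)]  |A|=184.3211
6. ⊥bis P7·P4 via (19.485,40.69): [(3.6899, 8.5667) (0, 7.6324) (0, 0) (30, 0) (30, 3.1729)]  |A|=184.3211
7. ⊥bis P7·P5 via (13.705,12.06): [(3.6899, 8.5667) (0, 7.6324) (0, 0) (30, 0) (30, 3.1729)]  |A|=184.3211
8. ⊥bis P7·P6 via (9.75,35.62): [(3.6899, 8.5667) (0, 7.6324) (0, 0) (30, 0) (30, 3.1729)]  |A|=184.3211
9. canonical 5-gon: [(3.6899, 8.5667) (0, 7.6324) (0, 0) (30, 0) (30, 3.1729)]
10. shoelace: 184.3211

Area of P7's cell: 184.3211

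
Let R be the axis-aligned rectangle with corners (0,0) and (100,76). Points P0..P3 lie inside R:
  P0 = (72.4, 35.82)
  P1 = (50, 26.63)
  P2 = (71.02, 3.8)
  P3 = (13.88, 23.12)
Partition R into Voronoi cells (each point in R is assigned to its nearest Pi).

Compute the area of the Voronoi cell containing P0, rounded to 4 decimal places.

1. box [0,100]×[0,76]: [(0, 0) (100, 0) (100, 76) (0, 76)]
2. ⊥bis P0·P1 via (61.2,31.225): [(74.0106, 0) (100, 0) (100, 76) (42.8303, 76)]  |A|=3160.0469
3. ⊥bis P0·P2 via (71.71,19.81): [(65.7783, 20.0656) (100, 18.5908) (100, 76) (42.8303, 76)]  |A|=2581.1966
4. ⊥bis P0·P3 via (43.14,29.47): [(65.7783, 20.0656) (100, 18.5908) (100, 76) (42.8303, 76)]  |A|=2581.1966
5. canonical 4-gon: [(65.7783, 20.0656) (100, 18.5908) (100, 76) (42.8303, 76)]
6. shoelace: 2581.1966

Area of P0's cell: 2581.1966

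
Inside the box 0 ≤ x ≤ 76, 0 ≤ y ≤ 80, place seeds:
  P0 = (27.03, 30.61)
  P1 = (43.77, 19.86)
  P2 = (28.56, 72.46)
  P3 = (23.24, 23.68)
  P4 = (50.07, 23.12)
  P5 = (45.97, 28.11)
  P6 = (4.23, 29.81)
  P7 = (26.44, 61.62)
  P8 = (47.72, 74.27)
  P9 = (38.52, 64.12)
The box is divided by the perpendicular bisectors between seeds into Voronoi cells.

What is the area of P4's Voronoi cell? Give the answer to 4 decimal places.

Area of P4's cell: 948.4082

1. box [0,76]×[0,80]: [(0, 0) (76, 0) (76, 80) (0, 80)]
2. ⊥bis P4·P0 via (38.55,26.865): [(29.8165, 0) (76, 0) (76, 80) (55.8235, 80)]  |A|=2654.3988
3. ⊥bis P4·P1 via (46.92,21.49): [(40.7063, 33.498) (58.0402, 0) (76, 0) (76, 80) (55.8235, 80)]  |A|=2181.6798
4. ⊥bis P4·P2 via (39.315,47.79): [(46.3494, 50.8567) (40.7063, 33.498) (58.0402, 0) (76, 0) (76, 63.783)]  |A|=1647.2522
5. ⊥bis P4·P3 via (36.655,23.4): [(46.3494, 50.8567) (40.7063, 33.498) (58.0402, 0) (76, 0) (76, 63.783)]  |A|=1647.2522
6. ⊥bis P4·P5 via (48.02,25.615): [(45.7504, 23.7502) (58.0402, 0) (76, 0) (76, 48.6046)]  |A|=948.4082
7. ⊥bis P4·P6 via (27.15,26.465): [(45.7504, 23.7502) (58.0402, 0) (76, 0) (76, 48.6046)]  |A|=948.4082
8. ⊥bis P4·P7 via (38.255,42.37): [(45.7504, 23.7502) (58.0402, 0) (76, 0) (76, 48.6046)]  |A|=948.4082
9. ⊥bis P4·P8 via (48.895,48.695): [(45.7504, 23.7502) (58.0402, 0) (76, 0) (76, 48.6046)]  |A|=948.4082
10. ⊥bis P4·P9 via (44.295,43.62): [(45.7504, 23.7502) (58.0402, 0) (76, 0) (76, 48.6046)]  |A|=948.4082
11. canonical 4-gon: [(45.7504, 23.7502) (58.0402, 0) (76, 0) (76, 48.6046)]
12. shoelace: 948.4082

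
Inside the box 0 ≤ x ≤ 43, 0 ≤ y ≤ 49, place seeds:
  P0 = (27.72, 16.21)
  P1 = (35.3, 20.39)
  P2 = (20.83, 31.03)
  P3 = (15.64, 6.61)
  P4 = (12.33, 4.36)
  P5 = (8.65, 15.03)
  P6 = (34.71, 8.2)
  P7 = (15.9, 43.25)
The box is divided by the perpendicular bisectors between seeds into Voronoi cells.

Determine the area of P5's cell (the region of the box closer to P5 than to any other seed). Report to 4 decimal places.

1. box [0,43]×[0,49]: [(0, 0) (43, 0) (43, 49) (0, 49)]
2. ⊥bis P5·P0 via (18.185,15.62): [(0, 0) (19.1515, 0) (16.1195, 49) (0, 49)]  |A|=864.141
3. ⊥bis P5·P1 via (21.975,17.71): [(0, 0) (19.1515, 0) (16.3141, 45.8563) (15.6818, 49) (0, 49)]  |A|=863.4529
4. ⊥bis P5·P2 via (14.74,23.03): [(0, 34.2508) (0, 0) (19.1515, 0) (17.8741, 20.6442)]  |A|=503.7851
5. ⊥bis P5·P3 via (12.145,10.82): [(0, 34.2508) (0, 0.7376) (18.1724, 15.8237) (17.8741, 20.6442)]  |A|=345.5585
6. ⊥bis P5·P4 via (10.49,9.695): [(0, 34.2508) (0, 6.0771) (11.003, 9.8719) (18.1724, 15.8237) (17.8741, 20.6442)]  |A|=316.1837
7. ⊥bis P5·P6 via (21.68,11.615): [(0, 34.2508) (0, 6.0771) (11.003, 9.8719) (18.1724, 15.8237) (17.8741, 20.6442)]  |A|=316.1837
8. ⊥bis P5·P7 via (12.275,29.14): [(3.8808, 31.2965) (0, 32.2936) (0, 6.0771) (11.003, 9.8719) (18.1724, 15.8237) (17.8741, 20.6442)]  |A|=312.3858
9. canonical 6-gon: [(3.8808, 31.2965) (0, 32.2936) (0, 6.0771) (11.003, 9.8719) (18.1724, 15.8237) (17.8741, 20.6442)]
10. shoelace: 312.3858

Area of P5's cell: 312.3858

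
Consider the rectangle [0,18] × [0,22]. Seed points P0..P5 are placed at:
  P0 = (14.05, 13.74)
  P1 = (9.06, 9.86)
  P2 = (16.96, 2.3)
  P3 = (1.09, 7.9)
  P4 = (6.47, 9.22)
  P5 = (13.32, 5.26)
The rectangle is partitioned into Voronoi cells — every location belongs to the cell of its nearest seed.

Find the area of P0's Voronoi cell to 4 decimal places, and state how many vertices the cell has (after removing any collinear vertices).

Area of P0's cell: 119.3870 (5 vertices)

1. box [0,18]×[0,22]: [(0, 0) (18, 0) (18, 22) (0, 22)]
2. ⊥bis P0·P1 via (11.555,11.8): [(18, 3.5112) (18, 22) (3.6239, 22)]  |A|=132.8981
3. ⊥bis P0·P2 via (15.505,8.02): [(14.6611, 7.8053) (18, 8.6547) (18, 22) (3.6239, 22)]  |A|=124.3113
4. ⊥bis P0·P3 via (7.57,10.82): [(14.6611, 7.8053) (18, 8.6547) (18, 22) (3.6239, 22)]  |A|=124.3113
5. ⊥bis P0·P4 via (10.26,11.48): [(5.1809, 19.9977) (14.6611, 7.8053) (18, 8.6547) (18, 22) (3.9869, 22)]  |A|=123.9479
6. ⊥bis P0·P5 via (13.685,9.5): [(5.1809, 19.9977) (13.3189, 9.5315) (18, 9.1285) (18, 22) (3.9869, 22)]  |A|=119.387
7. canonical 5-gon: [(5.1809, 19.9977) (13.3189, 9.5315) (18, 9.1285) (18, 22) (3.9869, 22)]
8. shoelace: 119.387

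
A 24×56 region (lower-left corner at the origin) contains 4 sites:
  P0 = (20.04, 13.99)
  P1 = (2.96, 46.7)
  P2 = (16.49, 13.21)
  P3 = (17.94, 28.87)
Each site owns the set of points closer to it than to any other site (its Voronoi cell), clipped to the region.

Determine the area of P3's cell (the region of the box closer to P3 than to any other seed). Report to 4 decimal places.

Area of P3's cell: 415.1770

1. box [0,24]×[0,56]: [(0, 0) (24, 0) (24, 56) (0, 56)]
2. ⊥bis P3·P0 via (18.99,21.43): [(0, 18.75) (24, 22.1371) (24, 56) (0, 56)]  |A|=853.3558
3. ⊥bis P3·P1 via (10.45,37.785): [(0, 29.0054) (0, 18.75) (24, 22.1371) (24, 49.1691)]  |A|=447.4496
4. ⊥bis P3·P2 via (17.215,21.04): [(0, 29.0054) (0, 22.634) (16.6182, 21.0953) (24, 22.1371) (24, 49.1691)]  |A|=415.177
5. canonical 5-gon: [(0, 29.0054) (0, 22.634) (16.6182, 21.0953) (24, 22.1371) (24, 49.1691)]
6. shoelace: 415.177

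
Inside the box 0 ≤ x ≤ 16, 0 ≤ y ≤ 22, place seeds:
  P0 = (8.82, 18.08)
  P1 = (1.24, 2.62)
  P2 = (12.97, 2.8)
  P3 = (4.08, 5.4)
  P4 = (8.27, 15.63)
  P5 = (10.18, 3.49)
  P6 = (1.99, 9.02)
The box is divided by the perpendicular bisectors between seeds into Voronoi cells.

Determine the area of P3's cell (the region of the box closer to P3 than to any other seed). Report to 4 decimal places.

1. box [0,16]×[0,22]: [(0, 0) (16, 0) (16, 22) (0, 22)]
2. ⊥bis P3·P0 via (6.45,11.74): [(0, 14.1511) (0, 0) (16, 0) (16, 8.17)]  |A|=178.5693
3. ⊥bis P3·P1 via (2.66,4.01): [(0, 14.1511) (0, 6.7274) (6.5853, 0) (16, 0) (16, 8.17)]  |A|=156.4184
4. ⊥bis P3·P2 via (8.525,4.1): [(10.3347, 10.2878) (0, 14.1511) (0, 6.7274) (6.5853, 0) (7.3259, 0)]  |A|=88.6567
5. ⊥bis P3·P4 via (6.175,10.515): [(9.9491, 8.9692) (0, 13.0442) (0, 6.7274) (6.5853, 0) (7.3259, 0)]  |A|=75.5914
6. ⊥bis P3·P5 via (7.13,4.445): [(8.706, 9.4783) (0, 13.0442) (0, 6.7274) (5.9435, 0.6556)]  |A|=62.1024
7. ⊥bis P3·P6 via (3.035,7.21): [(8.706, 9.4783) (7.6869, 9.8958) (0.7941, 5.9162) (5.9435, 0.6556)]  |A|=33.4486
8. canonical 4-gon: [(8.706, 9.4783) (7.6869, 9.8958) (0.7941, 5.9162) (5.9435, 0.6556)]
9. shoelace: 33.4486

Area of P3's cell: 33.4486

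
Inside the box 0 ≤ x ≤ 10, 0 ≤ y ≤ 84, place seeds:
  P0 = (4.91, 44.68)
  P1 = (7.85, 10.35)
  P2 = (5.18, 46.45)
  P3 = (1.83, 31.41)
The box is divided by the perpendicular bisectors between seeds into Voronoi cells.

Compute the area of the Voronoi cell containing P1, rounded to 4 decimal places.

Area of P1's cell: 209.2574

1. box [0,10]×[0,84]: [(0, 0) (10, 0) (10, 84) (0, 84)]
2. ⊥bis P1·P0 via (6.38,27.515): [(0, 26.9686) (0, 0) (10, 0) (10, 27.825)]  |A|=273.9682
3. ⊥bis P1·P2 via (6.515,28.4): [(0, 26.9686) (0, 0) (10, 0) (10, 27.825)]  |A|=273.9682
4. ⊥bis P1·P3 via (4.84,20.88): [(0, 19.4965) (0, 0) (10, 0) (10, 22.355)]  |A|=209.2574
5. canonical 4-gon: [(0, 19.4965) (0, 0) (10, 0) (10, 22.355)]
6. shoelace: 209.2574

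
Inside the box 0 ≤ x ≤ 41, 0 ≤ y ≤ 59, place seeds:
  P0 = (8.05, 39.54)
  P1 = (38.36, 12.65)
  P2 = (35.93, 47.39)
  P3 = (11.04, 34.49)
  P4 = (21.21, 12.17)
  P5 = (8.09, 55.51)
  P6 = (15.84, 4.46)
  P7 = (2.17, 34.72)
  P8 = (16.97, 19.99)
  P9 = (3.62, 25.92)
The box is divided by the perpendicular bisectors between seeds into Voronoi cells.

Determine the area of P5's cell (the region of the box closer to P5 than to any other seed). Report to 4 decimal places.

Area of P5's cell: 258.7543

1. box [0,41]×[0,59]: [(0, 0) (41, 0) (41, 59) (0, 59)]
2. ⊥bis P5·P0 via (8.07,47.525): [(0, 47.5452) (41, 47.4425) (41, 59) (0, 59)]  |A|=471.7515
3. ⊥bis P5·P1 via (23.225,34.08): [(0, 47.5452) (41, 47.4425) (41, 59) (0, 59)]  |A|=471.7515
4. ⊥bis P5·P2 via (22.01,51.45): [(0, 47.5452) (20.8559, 47.493) (24.2121, 59) (0, 59)]  |A|=258.7543
5. ⊥bis P5·P3 via (9.565,45): [(0, 47.5452) (20.8559, 47.493) (24.2121, 59) (0, 59)]  |A|=258.7543
6. ⊥bis P5·P4 via (14.65,33.84): [(0, 47.5452) (20.8559, 47.493) (24.2121, 59) (0, 59)]  |A|=258.7543
7. ⊥bis P5·P6 via (11.965,29.985): [(0, 47.5452) (20.8559, 47.493) (24.2121, 59) (0, 59)]  |A|=258.7543
8. ⊥bis P5·P7 via (5.13,45.115): [(0, 47.5452) (20.8559, 47.493) (24.2121, 59) (0, 59)]  |A|=258.7543
9. ⊥bis P5·P8 via (12.53,37.75): [(0, 47.5452) (20.8559, 47.493) (24.2121, 59) (0, 59)]  |A|=258.7543
10. ⊥bis P5·P9 via (5.855,40.715): [(0, 47.5452) (20.8559, 47.493) (24.2121, 59) (0, 59)]  |A|=258.7543
11. canonical 4-gon: [(0, 47.5452) (20.8559, 47.493) (24.2121, 59) (0, 59)]
12. shoelace: 258.7543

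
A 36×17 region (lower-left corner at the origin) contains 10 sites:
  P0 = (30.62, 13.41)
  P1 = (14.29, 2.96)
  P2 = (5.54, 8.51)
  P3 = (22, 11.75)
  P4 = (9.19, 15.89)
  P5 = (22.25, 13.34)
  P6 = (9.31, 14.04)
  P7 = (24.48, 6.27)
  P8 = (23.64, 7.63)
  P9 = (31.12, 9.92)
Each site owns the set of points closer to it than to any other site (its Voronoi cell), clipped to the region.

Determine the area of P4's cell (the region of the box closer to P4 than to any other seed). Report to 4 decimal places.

Area of P4's cell: 31.9530

1. box [0,36]×[0,17]: [(0, 0) (36, 0) (36, 17) (0, 17)]
2. ⊥bis P4·P0 via (19.905,14.65): [(0, 0) (18.2096, 0) (20.177, 17) (0, 17)]  |A|=326.2859
3. ⊥bis P4·P1 via (11.74,9.425): [(0, 4.7944) (19.6619, 12.5497) (20.177, 17) (0, 17)]  |A|=164.8903
4. ⊥bis P4·P2 via (7.365,12.2): [(0, 15.8426) (12.4275, 9.6962) (19.6619, 12.5497) (20.177, 17) (0, 17)]  |A|=96.2394
5. ⊥bis P4·P3 via (15.595,13.82): [(0, 15.8426) (12.4275, 9.6962) (14.5303, 10.5256) (16.6227, 17) (0, 17)]  |A|=73.836
6. ⊥bis P4·P5 via (15.72,14.615): [(0, 15.8426) (12.4275, 9.6962) (14.5303, 10.5256) (15.5186, 13.5837) (16.1857, 17) (0, 17)]  |A|=73.0895
7. ⊥bis P4·P6 via (9.25,14.965): [(0, 15.8426) (2.6412, 14.5363) (15.8722, 15.3945) (16.1857, 17) (0, 17)]  |A|=31.953
8. ⊥bis P4·P7 via (16.835,11.08): [(0, 15.8426) (2.6412, 14.5363) (15.8722, 15.3945) (16.1857, 17) (0, 17)]  |A|=31.953
9. ⊥bis P4·P8 via (16.415,11.76): [(0, 15.8426) (2.6412, 14.5363) (15.8722, 15.3945) (16.1857, 17) (0, 17)]  |A|=31.953
10. ⊥bis P4·P9 via (20.155,12.905): [(0, 15.8426) (2.6412, 14.5363) (15.8722, 15.3945) (16.1857, 17) (0, 17)]  |A|=31.953
11. canonical 5-gon: [(0, 15.8426) (2.6412, 14.5363) (15.8722, 15.3945) (16.1857, 17) (0, 17)]
12. shoelace: 31.953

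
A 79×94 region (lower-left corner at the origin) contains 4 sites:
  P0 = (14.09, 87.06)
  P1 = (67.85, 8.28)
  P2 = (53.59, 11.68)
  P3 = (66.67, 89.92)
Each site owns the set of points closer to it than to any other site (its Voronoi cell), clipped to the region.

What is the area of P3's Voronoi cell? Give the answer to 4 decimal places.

Area of P3's cell: 1626.6491

1. box [0,79]×[0,94]: [(0, 0) (79, 0) (79, 94) (0, 94)]
2. ⊥bis P3·P0 via (40.38,88.49): [(45.1933, 0) (79, 0) (79, 94) (40.0803, 94)]  |A|=3418.1428
3. ⊥bis P3·P1 via (67.26,49.1): [(42.542, 48.7427) (79, 49.2697) (79, 94) (40.0803, 94)]  |A|=1696.089
4. ⊥bis P3·P2 via (60.13,50.8): [(42.2677, 53.7862) (70.057, 49.1404) (79, 49.2697) (79, 94) (40.0803, 94)]  |A|=1626.6491
5. canonical 5-gon: [(42.2677, 53.7862) (70.057, 49.1404) (79, 49.2697) (79, 94) (40.0803, 94)]
6. shoelace: 1626.6491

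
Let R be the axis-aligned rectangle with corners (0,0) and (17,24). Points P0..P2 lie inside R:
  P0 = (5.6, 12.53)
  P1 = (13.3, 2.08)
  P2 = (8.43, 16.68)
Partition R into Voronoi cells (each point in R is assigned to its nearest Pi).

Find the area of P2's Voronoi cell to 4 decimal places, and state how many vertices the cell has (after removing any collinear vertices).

Area of P2's cell: 170.4407 (5 vertices)

1. box [0,17]×[0,24]: [(0, 0) (17, 0) (17, 24) (0, 24)]
2. ⊥bis P2·P0 via (7.015,14.605): [(0, 19.3887) (17, 7.796) (17, 24) (0, 24)]  |A|=176.9303
3. ⊥bis P2·P1 via (10.865,9.38): [(0, 19.3887) (13.4249, 10.2339) (17, 11.4264) (17, 24) (0, 24)]  |A|=170.4407
4. canonical 5-gon: [(0, 19.3887) (13.4249, 10.2339) (17, 11.4264) (17, 24) (0, 24)]
5. shoelace: 170.4407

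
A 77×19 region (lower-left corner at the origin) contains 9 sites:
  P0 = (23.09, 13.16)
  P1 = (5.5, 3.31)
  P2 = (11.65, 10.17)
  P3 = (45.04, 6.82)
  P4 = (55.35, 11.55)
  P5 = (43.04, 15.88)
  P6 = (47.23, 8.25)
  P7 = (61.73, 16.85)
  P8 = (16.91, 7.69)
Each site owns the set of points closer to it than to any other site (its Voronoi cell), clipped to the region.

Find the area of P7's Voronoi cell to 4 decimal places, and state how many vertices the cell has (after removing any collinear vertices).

Area of P7's cell: 276.5566 (4 vertices)

1. box [0,77]×[0,19]: [(0, 0) (77, 0) (77, 19) (0, 19)]
2. ⊥bis P7·P0 via (42.41,15.005): [(43.8429, 0) (77, 0) (77, 19) (42.0285, 19)]  |A|=647.2215
3. ⊥bis P7·P1 via (33.615,10.08): [(43.8429, 0) (77, 0) (77, 19) (42.0285, 19)]  |A|=647.2215
4. ⊥bis P7·P2 via (36.69,13.51): [(43.8429, 0) (77, 0) (77, 19) (42.0285, 19)]  |A|=647.2215
5. ⊥bis P7·P3 via (53.385,11.835): [(60.4973, 0) (77, 0) (77, 19) (49.0791, 19)]  |A|=422.0235
6. ⊥bis P7·P4 via (58.54,14.2): [(70.3362, 0) (77, 0) (77, 19) (54.5525, 19)]  |A|=276.5566
7. ⊥bis P7·P5 via (52.385,16.365): [(70.3362, 0) (77, 0) (77, 19) (54.5525, 19)]  |A|=276.5566
8. ⊥bis P7·P6 via (54.48,12.55): [(70.3362, 0) (77, 0) (77, 19) (54.5525, 19)]  |A|=276.5566
9. ⊥bis P7·P8 via (39.32,12.27): [(70.3362, 0) (77, 0) (77, 19) (54.5525, 19)]  |A|=276.5566
10. canonical 4-gon: [(70.3362, 0) (77, 0) (77, 19) (54.5525, 19)]
11. shoelace: 276.5566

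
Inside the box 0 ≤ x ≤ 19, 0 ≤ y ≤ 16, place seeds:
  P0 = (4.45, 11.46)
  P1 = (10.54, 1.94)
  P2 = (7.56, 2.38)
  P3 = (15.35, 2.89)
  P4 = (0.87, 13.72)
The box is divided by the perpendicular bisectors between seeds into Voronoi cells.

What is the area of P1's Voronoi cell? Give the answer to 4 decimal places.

1. box [0,19]×[0,16]: [(0, 0) (19, 0) (19, 16) (0, 16)]
2. ⊥bis P1·P0 via (7.495,6.7): [(0, 1.9054) (0, 0) (19, 0) (19, 14.0598)]  |A|=151.6696
3. ⊥bis P1·P2 via (9.05,2.16): [(9.9524, 8.272) (8.7311, 0) (19, 0) (19, 14.0598)]  |A|=106.076
4. ⊥bis P1·P3 via (12.945,2.415): [(11.5823, 9.3147) (9.9524, 8.272) (8.7311, 0) (13.422, 0)]  |A|=27.9514
5. ⊥bis P1·P4 via (5.705,7.83): [(11.5823, 9.3147) (9.9524, 8.272) (8.7311, 0) (13.422, 0)]  |A|=27.9514
6. canonical 4-gon: [(11.5823, 9.3147) (9.9524, 8.272) (8.7311, 0) (13.422, 0)]
7. shoelace: 27.9514

Area of P1's cell: 27.9514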